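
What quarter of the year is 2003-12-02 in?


Month: December (month 12)
Q1: Jan-Mar, Q2: Apr-Jun, Q3: Jul-Sep, Q4: Oct-Dec

Q4


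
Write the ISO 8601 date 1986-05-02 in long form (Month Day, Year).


ISO 1986-05-02 parses as year=1986, month=05, day=02
Month 5 -> May

May 2, 1986


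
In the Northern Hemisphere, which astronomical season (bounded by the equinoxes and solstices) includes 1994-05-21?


Date: May 21
Astronomical Spring (approx.; exact equinox/solstice day varies by year): March 20 to June 20
May 21 falls within the Spring window

Spring


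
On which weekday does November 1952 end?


November 1952 has 30 days
Anchor: Jan 1, 1952. With p = 1952 - 1 = 1951: (p + p//4 - p//100 + p//400) mod 7 = (1951 + 487 - 19 + 4) mod 7 = 2423 mod 7 = 1 -> Tuesday (Mon=0 ... Sun=6)
Days before November (Jan-Oct): 305; November 1 index = (1 + 305) mod 7 = 5 -> Saturday
Last day offset: 30 - 1 = 29 days
Weekday index = (5 + 29) mod 7 = 6

Sunday, November 30


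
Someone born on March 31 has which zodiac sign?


Date: March 31
Conventional tropical zodiac dates: Aries from March 21 onward; Taurus starts April 20
March 31 falls within the Aries range

Aries


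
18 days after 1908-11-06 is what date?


Start: 1908-11-06, add 18 days
November 1908 has 30 days; 6 + 18 = 24 stays within November

Result: 1908-11-24


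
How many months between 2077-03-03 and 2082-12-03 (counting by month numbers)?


From March 2077 to December 2082
5 years * 12 = 60 months, plus 9 months = 69

69 months


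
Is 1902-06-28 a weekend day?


Anchor: Jan 1, 1902. With p = 1902 - 1 = 1901: (p + p//4 - p//100 + p//400) mod 7 = (1901 + 475 - 19 + 4) mod 7 = 2361 mod 7 = 2 -> Wednesday (Mon=0 ... Sun=6)
Day of year: 179; offset = 178
Weekday index = (2 + 178) mod 7 = 5 -> Saturday
Weekend days: Saturday, Sunday

Yes


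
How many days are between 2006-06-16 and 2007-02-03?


From 2006-06-16 to 2007-02-03
2006-06-16: days before June = 31 + 28 + 31 + 30 + 31 = 151 (2006 is not a leap year); day of year = 151 + 16 = 167
2007-02-03: days before February = 31; day of year = 31 + 3 = 34
Rest of 2006: 365 - 167 = 198
Total = 198 + 34 = 232

232 days


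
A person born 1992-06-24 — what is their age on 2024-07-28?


Birth: 1992-06-24
Reference: 2024-07-28
Year difference: 2024 - 1992 = 32

32 years old


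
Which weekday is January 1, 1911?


Target: January 1, 1911
Anchor: Jan 1, 1911. With p = 1911 - 1 = 1910: (p + p//4 - p//100 + p//400) mod 7 = (1910 + 477 - 19 + 4) mod 7 = 2372 mod 7 = 6 -> Sunday (Mon=0 ... Sun=6)
Offset from anchor: 0 days
Weekday index = (6 + 0) mod 7 = 6

Sunday


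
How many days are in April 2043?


April 2043

30 days


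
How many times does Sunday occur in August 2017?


August 2017 has 31 days
Anchor: Jan 1, 2017. With p = 2017 - 1 = 2016: (p + p//4 - p//100 + p//400) mod 7 = (2016 + 504 - 20 + 5) mod 7 = 2505 mod 7 = 6 -> Sunday (Mon=0 ... Sun=6)
Days before August (Jan-Jul): 212; August 1 index = (6 + 212) mod 7 = 1 -> Tuesday
First Sunday is August 6
Sundays: 6, 13, 20, 27

4 Sundays


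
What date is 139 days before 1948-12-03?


Start: 1948-12-03, subtract 139 days
Back 3 days from December 3 reaches November 30, 1948 -> 136 left
November 1948 has 30 days -> back to October 31, 1948 -> 106 left
October 1948 has 31 days -> back to September 30, 1948 -> 75 left
September 1948 has 30 days -> back to August 31, 1948 -> 45 left
August 1948 has 31 days -> back to July 31, 1948 -> 14 left
July 1948: 31 - 14 = 17 -> lands on July 17

Result: 1948-07-17


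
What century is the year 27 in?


Century = (year - 1) // 100 + 1
= (27 - 1) // 100 + 1
= 26 // 100 + 1
= 0 + 1

1st century


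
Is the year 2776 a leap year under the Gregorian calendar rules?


Gregorian leap year rule: divisible by 4, but not by 100, unless also by 400.
2776 is divisible by 4 but not 100 -> leap year

Yes


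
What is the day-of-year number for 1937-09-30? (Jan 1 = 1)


Date: September 30, 1937
Days in months 1 through 8: 243
Plus 30 days in September

Day of year: 273


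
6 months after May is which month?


May is month 5
5 + 6 = 11

November


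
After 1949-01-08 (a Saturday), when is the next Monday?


Current: Saturday
Target: Monday
Days ahead: 2

Next Monday: 1949-01-10


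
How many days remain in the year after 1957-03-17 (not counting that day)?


Day of year: 76 of 365
Remaining = 365 - 76

289 days


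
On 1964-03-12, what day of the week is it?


Date: March 12, 1964
Anchor: Jan 1, 1964. With p = 1964 - 1 = 1963: (p + p//4 - p//100 + p//400) mod 7 = (1963 + 490 - 19 + 4) mod 7 = 2438 mod 7 = 2 -> Wednesday (Mon=0 ... Sun=6)
Days before March (Jan-Feb): 60; offset = 60 + 12 - 1 = 71
Weekday index = (2 + 71) mod 7 = 3

Day of the week: Thursday


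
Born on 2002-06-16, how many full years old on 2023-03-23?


Birth: 2002-06-16
Reference: 2023-03-23
Year difference: 2023 - 2002 = 21
Birthday not yet reached in 2023, subtract 1

20 years old


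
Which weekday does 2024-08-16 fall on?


Date: August 16, 2024
Anchor: Jan 1, 2024. With p = 2024 - 1 = 2023: (p + p//4 - p//100 + p//400) mod 7 = (2023 + 505 - 20 + 5) mod 7 = 2513 mod 7 = 0 -> Monday (Mon=0 ... Sun=6)
Days before August (Jan-Jul): 213; offset = 213 + 16 - 1 = 228
Weekday index = (0 + 228) mod 7 = 4

Day of the week: Friday


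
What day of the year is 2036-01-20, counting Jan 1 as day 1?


Date: January 20, 2036
No months before January
Plus 20 days in January

Day of year: 20


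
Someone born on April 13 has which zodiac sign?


Date: April 13
Conventional tropical zodiac dates: Aries from March 21 onward; Taurus starts April 20
April 13 falls within the Aries range

Aries


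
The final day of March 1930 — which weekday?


March 1930 has 31 days
Anchor: Jan 1, 1930. With p = 1930 - 1 = 1929: (p + p//4 - p//100 + p//400) mod 7 = (1929 + 482 - 19 + 4) mod 7 = 2396 mod 7 = 2 -> Wednesday (Mon=0 ... Sun=6)
Days before March (Jan-Feb): 59; March 1 index = (2 + 59) mod 7 = 5 -> Saturday
Last day offset: 31 - 1 = 30 days
Weekday index = (5 + 30) mod 7 = 0

Monday, March 31


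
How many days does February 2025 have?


February 2025 (leap year: no)

28 days


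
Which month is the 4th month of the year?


Month 4 of 12

April


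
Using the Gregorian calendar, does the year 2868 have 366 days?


Gregorian leap year rule: divisible by 4, but not by 100, unless also by 400.
2868 is divisible by 4 but not 100 -> leap year

Yes


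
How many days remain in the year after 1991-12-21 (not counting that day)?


Day of year: 355 of 365
Remaining = 365 - 355

10 days


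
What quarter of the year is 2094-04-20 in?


Month: April (month 4)
Q1: Jan-Mar, Q2: Apr-Jun, Q3: Jul-Sep, Q4: Oct-Dec

Q2


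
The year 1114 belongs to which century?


Century = (year - 1) // 100 + 1
= (1114 - 1) // 100 + 1
= 1113 // 100 + 1
= 11 + 1

12th century


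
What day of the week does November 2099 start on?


Target: November 1, 2099
Anchor: Jan 1, 2099. With p = 2099 - 1 = 2098: (p + p//4 - p//100 + p//400) mod 7 = (2098 + 524 - 20 + 5) mod 7 = 2607 mod 7 = 3 -> Thursday (Mon=0 ... Sun=6)
Days before November (Jan-Oct): 304 days
Weekday index = (3 + 304) mod 7 = 6

Sunday


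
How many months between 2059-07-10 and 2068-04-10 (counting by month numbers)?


From July 2059 to April 2068
9 years * 12 = 108 months, minus 3 months = 105

105 months


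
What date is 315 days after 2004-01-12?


Start: 2004-01-12, add 315 days
January 2004 has 31 days: 31 - 12 = 19 days to January 31 -> 296 left
February 2004 has 29 days -> 267 left
March 2004 has 31 days -> 236 left
April 2004 has 30 days -> 206 left
May 2004 has 31 days -> 175 left
June 2004 has 30 days -> 145 left
July 2004 has 31 days -> 114 left
August 2004 has 31 days -> 83 left
September 2004 has 30 days -> 53 left
October 2004 has 31 days -> 22 left
November 2004: 22 <= 30 -> lands on November 22

Result: 2004-11-22


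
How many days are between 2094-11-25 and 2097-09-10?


From 2094-11-25 to 2097-09-10
2094-11-25: days before November = 31 + 28 + 31 + 30 + 31 + 30 + 31 + 31 + 30 + 31 = 304 (2094 is not a leap year); day of year = 304 + 25 = 329
2097-09-10: days before September = 31 + 28 + 31 + 30 + 31 + 30 + 31 + 31 = 243 (2097 is not a leap year); day of year = 243 + 10 = 253
Rest of 2094: 365 - 329 = 36
Full years 2095 (365), 2096 (366): 731
Total = 36 + 731 + 253 = 1020

1020 days


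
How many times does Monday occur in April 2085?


April 2085 has 30 days
Anchor: Jan 1, 2085. With p = 2085 - 1 = 2084: (p + p//4 - p//100 + p//400) mod 7 = (2084 + 521 - 20 + 5) mod 7 = 2590 mod 7 = 0 -> Monday (Mon=0 ... Sun=6)
Days before April (Jan-Mar): 90; April 1 index = (0 + 90) mod 7 = 6 -> Sunday
First Monday is April 2
Mondays: 2, 9, 16, 23, 30

5 Mondays


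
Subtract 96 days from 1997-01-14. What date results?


Start: 1997-01-14, subtract 96 days
Back 14 days from January 14 reaches December 31, 1996 -> 82 left
December 1996 has 31 days -> back to November 30, 1996 -> 51 left
November 1996 has 30 days -> back to October 31, 1996 -> 21 left
October 1996: 31 - 21 = 10 -> lands on October 10

Result: 1996-10-10


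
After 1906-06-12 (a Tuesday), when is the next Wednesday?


Current: Tuesday
Target: Wednesday
Days ahead: 1

Next Wednesday: 1906-06-13


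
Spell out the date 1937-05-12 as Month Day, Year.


ISO 1937-05-12 parses as year=1937, month=05, day=12
Month 5 -> May

May 12, 1937


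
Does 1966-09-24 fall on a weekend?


Anchor: Jan 1, 1966. With p = 1966 - 1 = 1965: (p + p//4 - p//100 + p//400) mod 7 = (1965 + 491 - 19 + 4) mod 7 = 2441 mod 7 = 5 -> Saturday (Mon=0 ... Sun=6)
Day of year: 267; offset = 266
Weekday index = (5 + 266) mod 7 = 5 -> Saturday
Weekend days: Saturday, Sunday

Yes


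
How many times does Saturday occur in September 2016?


September 2016 has 30 days
Anchor: Jan 1, 2016. With p = 2016 - 1 = 2015: (p + p//4 - p//100 + p//400) mod 7 = (2015 + 503 - 20 + 5) mod 7 = 2503 mod 7 = 4 -> Friday (Mon=0 ... Sun=6)
Days before September (Jan-Aug): 244; September 1 index = (4 + 244) mod 7 = 3 -> Thursday
First Saturday is September 3
Saturdays: 3, 10, 17, 24

4 Saturdays


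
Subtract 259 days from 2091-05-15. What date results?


Start: 2091-05-15, subtract 259 days
Back 15 days from May 15 reaches April 30, 2091 -> 244 left
April 2091 has 30 days -> back to March 31, 2091 -> 214 left
March 2091 has 31 days -> back to February 28, 2091 -> 183 left
February 2091 has 28 days -> back to January 31, 2091 -> 155 left
January 2091 has 31 days -> back to December 31, 2090 -> 124 left
December 2090 has 31 days -> back to November 30, 2090 -> 93 left
November 2090 has 30 days -> back to October 31, 2090 -> 63 left
October 2090 has 31 days -> back to September 30, 2090 -> 32 left
September 2090 has 30 days -> back to August 31, 2090 -> 2 left
August 2090: 31 - 2 = 29 -> lands on August 29

Result: 2090-08-29


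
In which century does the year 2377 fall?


Century = (year - 1) // 100 + 1
= (2377 - 1) // 100 + 1
= 2376 // 100 + 1
= 23 + 1

24th century


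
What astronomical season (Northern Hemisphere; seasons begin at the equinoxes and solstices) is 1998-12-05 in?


Date: December 5
Astronomical Autumn (approx.; exact equinox/solstice day varies by year): September 22 to December 20
December 5 falls within the Autumn window

Autumn


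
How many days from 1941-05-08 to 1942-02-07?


From 1941-05-08 to 1942-02-07
1941-05-08: days before May = 31 + 28 + 31 + 30 = 120 (1941 is not a leap year); day of year = 120 + 8 = 128
1942-02-07: days before February = 31; day of year = 31 + 7 = 38
Rest of 1941: 365 - 128 = 237
Total = 237 + 38 = 275

275 days


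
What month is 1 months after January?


January is month 1
1 + 1 = 2

February


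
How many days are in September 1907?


September 1907

30 days


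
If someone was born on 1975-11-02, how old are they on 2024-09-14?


Birth: 1975-11-02
Reference: 2024-09-14
Year difference: 2024 - 1975 = 49
Birthday not yet reached in 2024, subtract 1

48 years old


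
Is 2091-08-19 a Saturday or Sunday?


Anchor: Jan 1, 2091. With p = 2091 - 1 = 2090: (p + p//4 - p//100 + p//400) mod 7 = (2090 + 522 - 20 + 5) mod 7 = 2597 mod 7 = 0 -> Monday (Mon=0 ... Sun=6)
Day of year: 231; offset = 230
Weekday index = (0 + 230) mod 7 = 6 -> Sunday
Weekend days: Saturday, Sunday

Yes


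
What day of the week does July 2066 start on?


Target: July 1, 2066
Anchor: Jan 1, 2066. With p = 2066 - 1 = 2065: (p + p//4 - p//100 + p//400) mod 7 = (2065 + 516 - 20 + 5) mod 7 = 2566 mod 7 = 4 -> Friday (Mon=0 ... Sun=6)
Days before July (Jan-Jun): 181 days
Weekday index = (4 + 181) mod 7 = 3

Thursday


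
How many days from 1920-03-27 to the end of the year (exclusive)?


Day of year: 87 of 366
Remaining = 366 - 87

279 days


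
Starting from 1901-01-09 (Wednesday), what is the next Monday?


Current: Wednesday
Target: Monday
Days ahead: 5

Next Monday: 1901-01-14


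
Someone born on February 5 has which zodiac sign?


Date: February 5
Conventional tropical zodiac dates: Aquarius from January 20 onward; Pisces starts February 19
February 5 falls within the Aquarius range

Aquarius


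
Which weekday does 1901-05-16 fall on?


Date: May 16, 1901
Anchor: Jan 1, 1901. With p = 1901 - 1 = 1900: (p + p//4 - p//100 + p//400) mod 7 = (1900 + 475 - 19 + 4) mod 7 = 2360 mod 7 = 1 -> Tuesday (Mon=0 ... Sun=6)
Days before May (Jan-Apr): 120; offset = 120 + 16 - 1 = 135
Weekday index = (1 + 135) mod 7 = 3

Day of the week: Thursday


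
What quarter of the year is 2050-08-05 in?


Month: August (month 8)
Q1: Jan-Mar, Q2: Apr-Jun, Q3: Jul-Sep, Q4: Oct-Dec

Q3


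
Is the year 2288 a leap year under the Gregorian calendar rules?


Gregorian leap year rule: divisible by 4, but not by 100, unless also by 400.
2288 is divisible by 4 but not 100 -> leap year

Yes


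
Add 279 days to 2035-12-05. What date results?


Start: 2035-12-05, add 279 days
December 2035 has 31 days: 31 - 5 = 26 days to December 31 -> 253 left
January 2036 has 31 days -> 222 left
February 2036 has 29 days -> 193 left
March 2036 has 31 days -> 162 left
April 2036 has 30 days -> 132 left
May 2036 has 31 days -> 101 left
June 2036 has 30 days -> 71 left
July 2036 has 31 days -> 40 left
August 2036 has 31 days -> 9 left
September 2036: 9 <= 30 -> lands on September 9

Result: 2036-09-09


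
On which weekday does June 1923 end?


June 1923 has 30 days
Anchor: Jan 1, 1923. With p = 1923 - 1 = 1922: (p + p//4 - p//100 + p//400) mod 7 = (1922 + 480 - 19 + 4) mod 7 = 2387 mod 7 = 0 -> Monday (Mon=0 ... Sun=6)
Days before June (Jan-May): 151; June 1 index = (0 + 151) mod 7 = 4 -> Friday
Last day offset: 30 - 1 = 29 days
Weekday index = (4 + 29) mod 7 = 5

Saturday, June 30


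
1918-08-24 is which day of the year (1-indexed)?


Date: August 24, 1918
Days in months 1 through 7: 212
Plus 24 days in August

Day of year: 236


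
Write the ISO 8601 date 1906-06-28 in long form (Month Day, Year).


ISO 1906-06-28 parses as year=1906, month=06, day=28
Month 6 -> June

June 28, 1906


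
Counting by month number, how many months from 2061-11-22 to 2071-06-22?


From November 2061 to June 2071
10 years * 12 = 120 months, minus 5 months = 115

115 months


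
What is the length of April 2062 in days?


April 2062

30 days


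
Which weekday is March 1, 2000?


Target: March 1, 2000
Anchor: Jan 1, 2000. With p = 2000 - 1 = 1999: (p + p//4 - p//100 + p//400) mod 7 = (1999 + 499 - 19 + 4) mod 7 = 2483 mod 7 = 5 -> Saturday (Mon=0 ... Sun=6)
Days before March (Jan-Feb): 60 days
Weekday index = (5 + 60) mod 7 = 2

Wednesday


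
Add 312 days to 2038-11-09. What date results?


Start: 2038-11-09, add 312 days
November 2038 has 30 days: 30 - 9 = 21 days to November 30 -> 291 left
December 2038 has 31 days -> 260 left
January 2039 has 31 days -> 229 left
February 2039 has 28 days -> 201 left
March 2039 has 31 days -> 170 left
April 2039 has 30 days -> 140 left
May 2039 has 31 days -> 109 left
June 2039 has 30 days -> 79 left
July 2039 has 31 days -> 48 left
August 2039 has 31 days -> 17 left
September 2039: 17 <= 30 -> lands on September 17

Result: 2039-09-17


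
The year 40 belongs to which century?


Century = (year - 1) // 100 + 1
= (40 - 1) // 100 + 1
= 39 // 100 + 1
= 0 + 1

1st century


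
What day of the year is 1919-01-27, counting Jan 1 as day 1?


Date: January 27, 1919
No months before January
Plus 27 days in January

Day of year: 27


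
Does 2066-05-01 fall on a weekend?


Anchor: Jan 1, 2066. With p = 2066 - 1 = 2065: (p + p//4 - p//100 + p//400) mod 7 = (2065 + 516 - 20 + 5) mod 7 = 2566 mod 7 = 4 -> Friday (Mon=0 ... Sun=6)
Day of year: 121; offset = 120
Weekday index = (4 + 120) mod 7 = 5 -> Saturday
Weekend days: Saturday, Sunday

Yes


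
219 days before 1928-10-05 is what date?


Start: 1928-10-05, subtract 219 days
Back 5 days from October 5 reaches September 30, 1928 -> 214 left
September 1928 has 30 days -> back to August 31, 1928 -> 184 left
August 1928 has 31 days -> back to July 31, 1928 -> 153 left
July 1928 has 31 days -> back to June 30, 1928 -> 122 left
June 1928 has 30 days -> back to May 31, 1928 -> 92 left
May 1928 has 31 days -> back to April 30, 1928 -> 61 left
April 1928 has 30 days -> back to March 31, 1928 -> 31 left
March 1928 has 31 days -> back to February 29, 1928 -> 0 left
February 1928: 29 - 0 = 29 -> lands on February 29

Result: 1928-02-29


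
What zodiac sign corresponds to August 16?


Date: August 16
Conventional tropical zodiac dates: Leo from July 23 onward; Virgo starts August 23
August 16 falls within the Leo range

Leo


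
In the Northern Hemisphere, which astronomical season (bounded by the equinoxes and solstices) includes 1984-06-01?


Date: June 1
Astronomical Spring (approx.; exact equinox/solstice day varies by year): March 20 to June 20
June 1 falls within the Spring window

Spring


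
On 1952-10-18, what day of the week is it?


Date: October 18, 1952
Anchor: Jan 1, 1952. With p = 1952 - 1 = 1951: (p + p//4 - p//100 + p//400) mod 7 = (1951 + 487 - 19 + 4) mod 7 = 2423 mod 7 = 1 -> Tuesday (Mon=0 ... Sun=6)
Days before October (Jan-Sep): 274; offset = 274 + 18 - 1 = 291
Weekday index = (1 + 291) mod 7 = 5

Day of the week: Saturday


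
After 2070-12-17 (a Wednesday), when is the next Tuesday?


Current: Wednesday
Target: Tuesday
Days ahead: 6

Next Tuesday: 2070-12-23


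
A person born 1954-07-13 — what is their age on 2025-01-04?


Birth: 1954-07-13
Reference: 2025-01-04
Year difference: 2025 - 1954 = 71
Birthday not yet reached in 2025, subtract 1

70 years old


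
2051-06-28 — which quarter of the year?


Month: June (month 6)
Q1: Jan-Mar, Q2: Apr-Jun, Q3: Jul-Sep, Q4: Oct-Dec

Q2


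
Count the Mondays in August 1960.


August 1960 has 31 days
Anchor: Jan 1, 1960. With p = 1960 - 1 = 1959: (p + p//4 - p//100 + p//400) mod 7 = (1959 + 489 - 19 + 4) mod 7 = 2433 mod 7 = 4 -> Friday (Mon=0 ... Sun=6)
Days before August (Jan-Jul): 213; August 1 index = (4 + 213) mod 7 = 0 -> Monday
First Monday is August 1
Mondays: 1, 8, 15, 22, 29

5 Mondays


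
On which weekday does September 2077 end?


September 2077 has 30 days
Anchor: Jan 1, 2077. With p = 2077 - 1 = 2076: (p + p//4 - p//100 + p//400) mod 7 = (2076 + 519 - 20 + 5) mod 7 = 2580 mod 7 = 4 -> Friday (Mon=0 ... Sun=6)
Days before September (Jan-Aug): 243; September 1 index = (4 + 243) mod 7 = 2 -> Wednesday
Last day offset: 30 - 1 = 29 days
Weekday index = (2 + 29) mod 7 = 3

Thursday, September 30


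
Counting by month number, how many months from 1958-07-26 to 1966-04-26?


From July 1958 to April 1966
8 years * 12 = 96 months, minus 3 months = 93

93 months


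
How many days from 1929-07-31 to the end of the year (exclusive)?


Day of year: 212 of 365
Remaining = 365 - 212

153 days


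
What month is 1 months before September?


September is month 9
9 - 1 = 8

August


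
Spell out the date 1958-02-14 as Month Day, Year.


ISO 1958-02-14 parses as year=1958, month=02, day=14
Month 2 -> February

February 14, 1958


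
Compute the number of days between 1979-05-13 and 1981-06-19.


From 1979-05-13 to 1981-06-19
1979-05-13: days before May = 31 + 28 + 31 + 30 = 120 (1979 is not a leap year); day of year = 120 + 13 = 133
1981-06-19: days before June = 31 + 28 + 31 + 30 + 31 = 151 (1981 is not a leap year); day of year = 151 + 19 = 170
Rest of 1979: 365 - 133 = 232
Full years 1980 (366): 366
Total = 232 + 366 + 170 = 768

768 days


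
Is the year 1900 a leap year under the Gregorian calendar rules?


Gregorian leap year rule: divisible by 4, but not by 100, unless also by 400.
1900 is divisible by 100 but not 400 -> not a leap year

No


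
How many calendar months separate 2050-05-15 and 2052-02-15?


From May 2050 to February 2052
2 years * 12 = 24 months, minus 3 months = 21

21 months


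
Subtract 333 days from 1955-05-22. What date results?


Start: 1955-05-22, subtract 333 days
Back 22 days from May 22 reaches April 30, 1955 -> 311 left
April 1955 has 30 days -> back to March 31, 1955 -> 281 left
March 1955 has 31 days -> back to February 28, 1955 -> 250 left
February 1955 has 28 days -> back to January 31, 1955 -> 222 left
January 1955 has 31 days -> back to December 31, 1954 -> 191 left
December 1954 has 31 days -> back to November 30, 1954 -> 160 left
November 1954 has 30 days -> back to October 31, 1954 -> 130 left
October 1954 has 31 days -> back to September 30, 1954 -> 99 left
September 1954 has 30 days -> back to August 31, 1954 -> 69 left
August 1954 has 31 days -> back to July 31, 1954 -> 38 left
July 1954 has 31 days -> back to June 30, 1954 -> 7 left
June 1954: 30 - 7 = 23 -> lands on June 23

Result: 1954-06-23


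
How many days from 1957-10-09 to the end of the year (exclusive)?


Day of year: 282 of 365
Remaining = 365 - 282

83 days


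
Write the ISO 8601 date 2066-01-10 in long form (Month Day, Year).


ISO 2066-01-10 parses as year=2066, month=01, day=10
Month 1 -> January

January 10, 2066


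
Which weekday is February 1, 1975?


Target: February 1, 1975
Anchor: Jan 1, 1975. With p = 1975 - 1 = 1974: (p + p//4 - p//100 + p//400) mod 7 = (1974 + 493 - 19 + 4) mod 7 = 2452 mod 7 = 2 -> Wednesday (Mon=0 ... Sun=6)
Days before February (Jan): 31 days
Weekday index = (2 + 31) mod 7 = 5

Saturday


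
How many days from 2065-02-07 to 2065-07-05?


From 2065-02-07 to 2065-07-05
2065-02-07: days before February = 31; day of year = 31 + 7 = 38
2065-07-05: days before July = 31 + 28 + 31 + 30 + 31 + 30 = 181 (2065 is not a leap year); day of year = 181 + 5 = 186
Same year: 186 - 38 = 148

148 days


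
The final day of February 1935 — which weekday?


February 1935 has 28 days
Anchor: Jan 1, 1935. With p = 1935 - 1 = 1934: (p + p//4 - p//100 + p//400) mod 7 = (1934 + 483 - 19 + 4) mod 7 = 2402 mod 7 = 1 -> Tuesday (Mon=0 ... Sun=6)
Days before February (Jan): 31; February 1 index = (1 + 31) mod 7 = 4 -> Friday
Last day offset: 28 - 1 = 27 days
Weekday index = (4 + 27) mod 7 = 3

Thursday, February 28


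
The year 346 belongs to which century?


Century = (year - 1) // 100 + 1
= (346 - 1) // 100 + 1
= 345 // 100 + 1
= 3 + 1

4th century


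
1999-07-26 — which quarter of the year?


Month: July (month 7)
Q1: Jan-Mar, Q2: Apr-Jun, Q3: Jul-Sep, Q4: Oct-Dec

Q3


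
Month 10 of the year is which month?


Month 10 of 12

October


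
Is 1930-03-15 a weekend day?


Anchor: Jan 1, 1930. With p = 1930 - 1 = 1929: (p + p//4 - p//100 + p//400) mod 7 = (1929 + 482 - 19 + 4) mod 7 = 2396 mod 7 = 2 -> Wednesday (Mon=0 ... Sun=6)
Day of year: 74; offset = 73
Weekday index = (2 + 73) mod 7 = 5 -> Saturday
Weekend days: Saturday, Sunday

Yes


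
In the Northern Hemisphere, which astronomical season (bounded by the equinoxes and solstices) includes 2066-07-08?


Date: July 8
Astronomical Summer (approx.; exact equinox/solstice day varies by year): June 21 to September 21
July 8 falls within the Summer window

Summer


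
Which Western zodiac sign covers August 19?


Date: August 19
Conventional tropical zodiac dates: Leo from July 23 onward; Virgo starts August 23
August 19 falls within the Leo range

Leo


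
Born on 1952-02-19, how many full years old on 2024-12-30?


Birth: 1952-02-19
Reference: 2024-12-30
Year difference: 2024 - 1952 = 72

72 years old


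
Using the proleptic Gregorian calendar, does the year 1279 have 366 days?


Gregorian leap year rule: divisible by 4, but not by 100, unless also by 400.
1279 is not divisible by 4 -> not a leap year

No


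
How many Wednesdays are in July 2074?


July 2074 has 31 days
Anchor: Jan 1, 2074. With p = 2074 - 1 = 2073: (p + p//4 - p//100 + p//400) mod 7 = (2073 + 518 - 20 + 5) mod 7 = 2576 mod 7 = 0 -> Monday (Mon=0 ... Sun=6)
Days before July (Jan-Jun): 181; July 1 index = (0 + 181) mod 7 = 6 -> Sunday
First Wednesday is July 4
Wednesdays: 4, 11, 18, 25

4 Wednesdays


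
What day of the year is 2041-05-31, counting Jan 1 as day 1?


Date: May 31, 2041
Days in months 1 through 4: 120
Plus 31 days in May

Day of year: 151


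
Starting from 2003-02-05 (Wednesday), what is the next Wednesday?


Current: Wednesday
Target: Wednesday
Days ahead: 7

Next Wednesday: 2003-02-12


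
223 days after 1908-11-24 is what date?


Start: 1908-11-24, add 223 days
November 1908 has 30 days: 30 - 24 = 6 days to November 30 -> 217 left
December 1908 has 31 days -> 186 left
January 1909 has 31 days -> 155 left
February 1909 has 28 days -> 127 left
March 1909 has 31 days -> 96 left
April 1909 has 30 days -> 66 left
May 1909 has 31 days -> 35 left
June 1909 has 30 days -> 5 left
July 1909: 5 <= 31 -> lands on July 5

Result: 1909-07-05


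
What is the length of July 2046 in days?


July 2046

31 days


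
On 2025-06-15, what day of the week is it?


Date: June 15, 2025
Anchor: Jan 1, 2025. With p = 2025 - 1 = 2024: (p + p//4 - p//100 + p//400) mod 7 = (2024 + 506 - 20 + 5) mod 7 = 2515 mod 7 = 2 -> Wednesday (Mon=0 ... Sun=6)
Days before June (Jan-May): 151; offset = 151 + 15 - 1 = 165
Weekday index = (2 + 165) mod 7 = 6

Day of the week: Sunday


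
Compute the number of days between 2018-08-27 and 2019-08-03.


From 2018-08-27 to 2019-08-03
2018-08-27: days before August = 31 + 28 + 31 + 30 + 31 + 30 + 31 = 212 (2018 is not a leap year); day of year = 212 + 27 = 239
2019-08-03: days before August = 31 + 28 + 31 + 30 + 31 + 30 + 31 = 212 (2019 is not a leap year); day of year = 212 + 3 = 215
Rest of 2018: 365 - 239 = 126
Total = 126 + 215 = 341

341 days


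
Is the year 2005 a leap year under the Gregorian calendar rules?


Gregorian leap year rule: divisible by 4, but not by 100, unless also by 400.
2005 is not divisible by 4 -> not a leap year

No


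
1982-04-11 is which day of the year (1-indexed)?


Date: April 11, 1982
Days in months 1 through 3: 90
Plus 11 days in April

Day of year: 101


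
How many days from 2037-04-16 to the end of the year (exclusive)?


Day of year: 106 of 365
Remaining = 365 - 106

259 days


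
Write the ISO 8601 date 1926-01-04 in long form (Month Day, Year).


ISO 1926-01-04 parses as year=1926, month=01, day=04
Month 1 -> January

January 4, 1926


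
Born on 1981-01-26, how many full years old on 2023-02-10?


Birth: 1981-01-26
Reference: 2023-02-10
Year difference: 2023 - 1981 = 42

42 years old


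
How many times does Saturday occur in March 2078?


March 2078 has 31 days
Anchor: Jan 1, 2078. With p = 2078 - 1 = 2077: (p + p//4 - p//100 + p//400) mod 7 = (2077 + 519 - 20 + 5) mod 7 = 2581 mod 7 = 5 -> Saturday (Mon=0 ... Sun=6)
Days before March (Jan-Feb): 59; March 1 index = (5 + 59) mod 7 = 1 -> Tuesday
First Saturday is March 5
Saturdays: 5, 12, 19, 26

4 Saturdays


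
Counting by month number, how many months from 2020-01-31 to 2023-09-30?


From January 2020 to September 2023
3 years * 12 = 36 months, plus 8 months = 44

44 months


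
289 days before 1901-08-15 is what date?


Start: 1901-08-15, subtract 289 days
Back 15 days from August 15 reaches July 31, 1901 -> 274 left
July 1901 has 31 days -> back to June 30, 1901 -> 243 left
June 1901 has 30 days -> back to May 31, 1901 -> 213 left
May 1901 has 31 days -> back to April 30, 1901 -> 182 left
April 1901 has 30 days -> back to March 31, 1901 -> 152 left
March 1901 has 31 days -> back to February 28, 1901 -> 121 left
February 1901 has 28 days -> back to January 31, 1901 -> 93 left
January 1901 has 31 days -> back to December 31, 1900 -> 62 left
December 1900 has 31 days -> back to November 30, 1900 -> 31 left
November 1900 has 30 days -> back to October 31, 1900 -> 1 left
October 1900: 31 - 1 = 30 -> lands on October 30

Result: 1900-10-30


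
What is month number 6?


Month 6 of 12

June


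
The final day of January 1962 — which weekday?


January 1962 has 31 days
Anchor: Jan 1, 1962. With p = 1962 - 1 = 1961: (p + p//4 - p//100 + p//400) mod 7 = (1961 + 490 - 19 + 4) mod 7 = 2436 mod 7 = 0 -> Monday (Mon=0 ... Sun=6)
January 1 is the anchor itself -> Monday
Last day offset: 31 - 1 = 30 days
Weekday index = (0 + 30) mod 7 = 2

Wednesday, January 31


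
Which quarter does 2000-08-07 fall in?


Month: August (month 8)
Q1: Jan-Mar, Q2: Apr-Jun, Q3: Jul-Sep, Q4: Oct-Dec

Q3


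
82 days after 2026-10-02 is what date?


Start: 2026-10-02, add 82 days
October 2026 has 31 days: 31 - 2 = 29 days to October 31 -> 53 left
November 2026 has 30 days -> 23 left
December 2026: 23 <= 31 -> lands on December 23

Result: 2026-12-23


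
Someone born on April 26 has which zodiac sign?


Date: April 26
Conventional tropical zodiac dates: Taurus from April 20 onward; Gemini starts May 21
April 26 falls within the Taurus range

Taurus


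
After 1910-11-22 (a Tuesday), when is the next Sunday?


Current: Tuesday
Target: Sunday
Days ahead: 5

Next Sunday: 1910-11-27


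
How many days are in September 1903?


September 1903

30 days


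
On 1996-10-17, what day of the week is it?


Date: October 17, 1996
Anchor: Jan 1, 1996. With p = 1996 - 1 = 1995: (p + p//4 - p//100 + p//400) mod 7 = (1995 + 498 - 19 + 4) mod 7 = 2478 mod 7 = 0 -> Monday (Mon=0 ... Sun=6)
Days before October (Jan-Sep): 274; offset = 274 + 17 - 1 = 290
Weekday index = (0 + 290) mod 7 = 3

Day of the week: Thursday


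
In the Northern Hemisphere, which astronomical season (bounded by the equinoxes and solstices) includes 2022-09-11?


Date: September 11
Astronomical Summer (approx.; exact equinox/solstice day varies by year): June 21 to September 21
September 11 falls within the Summer window

Summer


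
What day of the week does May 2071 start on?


Target: May 1, 2071
Anchor: Jan 1, 2071. With p = 2071 - 1 = 2070: (p + p//4 - p//100 + p//400) mod 7 = (2070 + 517 - 20 + 5) mod 7 = 2572 mod 7 = 3 -> Thursday (Mon=0 ... Sun=6)
Days before May (Jan-Apr): 120 days
Weekday index = (3 + 120) mod 7 = 4

Friday


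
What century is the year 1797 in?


Century = (year - 1) // 100 + 1
= (1797 - 1) // 100 + 1
= 1796 // 100 + 1
= 17 + 1

18th century


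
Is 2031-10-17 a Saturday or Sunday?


Anchor: Jan 1, 2031. With p = 2031 - 1 = 2030: (p + p//4 - p//100 + p//400) mod 7 = (2030 + 507 - 20 + 5) mod 7 = 2522 mod 7 = 2 -> Wednesday (Mon=0 ... Sun=6)
Day of year: 290; offset = 289
Weekday index = (2 + 289) mod 7 = 4 -> Friday
Weekend days: Saturday, Sunday

No


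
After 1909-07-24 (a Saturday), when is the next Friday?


Current: Saturday
Target: Friday
Days ahead: 6

Next Friday: 1909-07-30


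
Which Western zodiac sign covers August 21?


Date: August 21
Conventional tropical zodiac dates: Leo from July 23 onward; Virgo starts August 23
August 21 falls within the Leo range

Leo


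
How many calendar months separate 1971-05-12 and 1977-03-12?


From May 1971 to March 1977
6 years * 12 = 72 months, minus 2 months = 70

70 months


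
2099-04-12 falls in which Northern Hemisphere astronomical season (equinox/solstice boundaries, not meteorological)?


Date: April 12
Astronomical Spring (approx.; exact equinox/solstice day varies by year): March 20 to June 20
April 12 falls within the Spring window

Spring


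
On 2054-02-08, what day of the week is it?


Date: February 8, 2054
Anchor: Jan 1, 2054. With p = 2054 - 1 = 2053: (p + p//4 - p//100 + p//400) mod 7 = (2053 + 513 - 20 + 5) mod 7 = 2551 mod 7 = 3 -> Thursday (Mon=0 ... Sun=6)
Days before February (Jan): 31; offset = 31 + 8 - 1 = 38
Weekday index = (3 + 38) mod 7 = 6

Day of the week: Sunday


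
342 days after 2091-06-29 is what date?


Start: 2091-06-29, add 342 days
June 2091 has 30 days: 30 - 29 = 1 day to June 30 -> 341 left
July 2091 has 31 days -> 310 left
August 2091 has 31 days -> 279 left
September 2091 has 30 days -> 249 left
October 2091 has 31 days -> 218 left
November 2091 has 30 days -> 188 left
December 2091 has 31 days -> 157 left
January 2092 has 31 days -> 126 left
February 2092 has 29 days -> 97 left
March 2092 has 31 days -> 66 left
April 2092 has 30 days -> 36 left
May 2092 has 31 days -> 5 left
June 2092: 5 <= 30 -> lands on June 5

Result: 2092-06-05


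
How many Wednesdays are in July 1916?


July 1916 has 31 days
Anchor: Jan 1, 1916. With p = 1916 - 1 = 1915: (p + p//4 - p//100 + p//400) mod 7 = (1915 + 478 - 19 + 4) mod 7 = 2378 mod 7 = 5 -> Saturday (Mon=0 ... Sun=6)
Days before July (Jan-Jun): 182; July 1 index = (5 + 182) mod 7 = 5 -> Saturday
First Wednesday is July 5
Wednesdays: 5, 12, 19, 26

4 Wednesdays


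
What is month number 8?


Month 8 of 12

August


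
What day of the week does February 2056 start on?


Target: February 1, 2056
Anchor: Jan 1, 2056. With p = 2056 - 1 = 2055: (p + p//4 - p//100 + p//400) mod 7 = (2055 + 513 - 20 + 5) mod 7 = 2553 mod 7 = 5 -> Saturday (Mon=0 ... Sun=6)
Days before February (Jan): 31 days
Weekday index = (5 + 31) mod 7 = 1

Tuesday


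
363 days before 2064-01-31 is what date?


Start: 2064-01-31, subtract 363 days
Back 31 days from January 31 reaches December 31, 2063 -> 332 left
December 2063 has 31 days -> back to November 30, 2063 -> 301 left
November 2063 has 30 days -> back to October 31, 2063 -> 271 left
October 2063 has 31 days -> back to September 30, 2063 -> 240 left
September 2063 has 30 days -> back to August 31, 2063 -> 210 left
August 2063 has 31 days -> back to July 31, 2063 -> 179 left
July 2063 has 31 days -> back to June 30, 2063 -> 148 left
June 2063 has 30 days -> back to May 31, 2063 -> 118 left
May 2063 has 31 days -> back to April 30, 2063 -> 87 left
April 2063 has 30 days -> back to March 31, 2063 -> 57 left
March 2063 has 31 days -> back to February 28, 2063 -> 26 left
February 2063: 28 - 26 = 2 -> lands on February 2

Result: 2063-02-02


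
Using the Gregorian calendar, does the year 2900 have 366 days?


Gregorian leap year rule: divisible by 4, but not by 100, unless also by 400.
2900 is divisible by 100 but not 400 -> not a leap year

No


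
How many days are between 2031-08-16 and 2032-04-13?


From 2031-08-16 to 2032-04-13
2031-08-16: days before August = 31 + 28 + 31 + 30 + 31 + 30 + 31 = 212 (2031 is not a leap year); day of year = 212 + 16 = 228
2032-04-13: days before April = 31 + 29 + 31 = 91 (2032 is a leap year); day of year = 91 + 13 = 104
Rest of 2031: 365 - 228 = 137
Total = 137 + 104 = 241

241 days


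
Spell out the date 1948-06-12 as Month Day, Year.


ISO 1948-06-12 parses as year=1948, month=06, day=12
Month 6 -> June

June 12, 1948


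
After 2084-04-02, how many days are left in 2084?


Day of year: 93 of 366
Remaining = 366 - 93

273 days


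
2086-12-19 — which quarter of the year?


Month: December (month 12)
Q1: Jan-Mar, Q2: Apr-Jun, Q3: Jul-Sep, Q4: Oct-Dec

Q4


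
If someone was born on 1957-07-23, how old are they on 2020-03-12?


Birth: 1957-07-23
Reference: 2020-03-12
Year difference: 2020 - 1957 = 63
Birthday not yet reached in 2020, subtract 1

62 years old


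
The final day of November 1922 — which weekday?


November 1922 has 30 days
Anchor: Jan 1, 1922. With p = 1922 - 1 = 1921: (p + p//4 - p//100 + p//400) mod 7 = (1921 + 480 - 19 + 4) mod 7 = 2386 mod 7 = 6 -> Sunday (Mon=0 ... Sun=6)
Days before November (Jan-Oct): 304; November 1 index = (6 + 304) mod 7 = 2 -> Wednesday
Last day offset: 30 - 1 = 29 days
Weekday index = (2 + 29) mod 7 = 3

Thursday, November 30


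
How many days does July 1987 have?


July 1987

31 days


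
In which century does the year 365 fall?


Century = (year - 1) // 100 + 1
= (365 - 1) // 100 + 1
= 364 // 100 + 1
= 3 + 1

4th century


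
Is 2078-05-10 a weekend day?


Anchor: Jan 1, 2078. With p = 2078 - 1 = 2077: (p + p//4 - p//100 + p//400) mod 7 = (2077 + 519 - 20 + 5) mod 7 = 2581 mod 7 = 5 -> Saturday (Mon=0 ... Sun=6)
Day of year: 130; offset = 129
Weekday index = (5 + 129) mod 7 = 1 -> Tuesday
Weekend days: Saturday, Sunday

No


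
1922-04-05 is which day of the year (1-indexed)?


Date: April 5, 1922
Days in months 1 through 3: 90
Plus 5 days in April

Day of year: 95


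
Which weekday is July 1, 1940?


Target: July 1, 1940
Anchor: Jan 1, 1940. With p = 1940 - 1 = 1939: (p + p//4 - p//100 + p//400) mod 7 = (1939 + 484 - 19 + 4) mod 7 = 2408 mod 7 = 0 -> Monday (Mon=0 ... Sun=6)
Days before July (Jan-Jun): 182 days
Weekday index = (0 + 182) mod 7 = 0

Monday


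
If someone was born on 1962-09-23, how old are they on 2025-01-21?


Birth: 1962-09-23
Reference: 2025-01-21
Year difference: 2025 - 1962 = 63
Birthday not yet reached in 2025, subtract 1

62 years old


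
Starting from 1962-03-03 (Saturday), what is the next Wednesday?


Current: Saturday
Target: Wednesday
Days ahead: 4

Next Wednesday: 1962-03-07


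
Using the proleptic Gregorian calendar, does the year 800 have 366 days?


Gregorian leap year rule: divisible by 4, but not by 100, unless also by 400.
800 is divisible by 400 -> leap year

Yes


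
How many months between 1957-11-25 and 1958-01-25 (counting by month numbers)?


From November 1957 to January 1958
1 year * 12 = 12 months, minus 10 months = 2

2 months


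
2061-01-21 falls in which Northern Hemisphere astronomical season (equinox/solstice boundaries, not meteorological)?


Date: January 21
Astronomical Winter (approx.; exact equinox/solstice day varies by year): December 21 to March 19
January 21 falls within the Winter window

Winter


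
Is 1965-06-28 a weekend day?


Anchor: Jan 1, 1965. With p = 1965 - 1 = 1964: (p + p//4 - p//100 + p//400) mod 7 = (1964 + 491 - 19 + 4) mod 7 = 2440 mod 7 = 4 -> Friday (Mon=0 ... Sun=6)
Day of year: 179; offset = 178
Weekday index = (4 + 178) mod 7 = 0 -> Monday
Weekend days: Saturday, Sunday

No


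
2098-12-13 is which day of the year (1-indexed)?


Date: December 13, 2098
Days in months 1 through 11: 334
Plus 13 days in December

Day of year: 347


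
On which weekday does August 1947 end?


August 1947 has 31 days
Anchor: Jan 1, 1947. With p = 1947 - 1 = 1946: (p + p//4 - p//100 + p//400) mod 7 = (1946 + 486 - 19 + 4) mod 7 = 2417 mod 7 = 2 -> Wednesday (Mon=0 ... Sun=6)
Days before August (Jan-Jul): 212; August 1 index = (2 + 212) mod 7 = 4 -> Friday
Last day offset: 31 - 1 = 30 days
Weekday index = (4 + 30) mod 7 = 6

Sunday, August 31


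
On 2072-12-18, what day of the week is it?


Date: December 18, 2072
Anchor: Jan 1, 2072. With p = 2072 - 1 = 2071: (p + p//4 - p//100 + p//400) mod 7 = (2071 + 517 - 20 + 5) mod 7 = 2573 mod 7 = 4 -> Friday (Mon=0 ... Sun=6)
Days before December (Jan-Nov): 335; offset = 335 + 18 - 1 = 352
Weekday index = (4 + 352) mod 7 = 6

Day of the week: Sunday
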